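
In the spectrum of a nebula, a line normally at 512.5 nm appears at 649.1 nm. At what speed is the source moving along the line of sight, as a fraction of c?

λ'/λ₀ = 1.2665 > 1 (redshift), so the source is receding.
λ'/λ₀ = √((1 + β)/(1 − β)) for a receding source ⇒ β = (r² − 1)/(r² + 1) with r = λ'/λ₀.
β = (1.6041 − 1)/(1.6041 + 1) ≈ 0.232.

0.232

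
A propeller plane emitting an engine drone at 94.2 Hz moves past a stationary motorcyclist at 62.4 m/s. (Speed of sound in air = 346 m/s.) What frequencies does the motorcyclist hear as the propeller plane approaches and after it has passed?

115 Hz approaching; 80 Hz receding

Approaching: f₁ = f · v/(v − v_s) = 94.2 × 346/283.6 ≈ 115 Hz.
Receding: f₂ = f · v/(v + v_s) = 94.2 × 346/408.4 ≈ 80 Hz.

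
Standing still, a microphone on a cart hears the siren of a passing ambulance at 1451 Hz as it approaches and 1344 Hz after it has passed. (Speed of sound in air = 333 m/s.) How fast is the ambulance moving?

12.7 m/s

f₁/f₂ = (v + v_s)/(v − v_s), so v_s = v · (f₁ − f₂)/(f₁ + f₂).
v_s = 333 × (1451 − 1344)/(1451 + 1344) = 333 × 107/2795 ≈ 12.7 m/s.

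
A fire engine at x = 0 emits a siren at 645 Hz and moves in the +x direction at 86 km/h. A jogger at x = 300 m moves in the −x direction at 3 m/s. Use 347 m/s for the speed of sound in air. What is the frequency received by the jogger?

699 Hz

86 km/h = 23.89 m/s.
The observer lies on the +x side, so the source is heading toward the observer and the observer is heading toward the source.
Both move, so f' = f · (v + v_o)/(v − v_s).
f' = 645 × (347 + 3)/(347 − 23.89) = 645 × 350/323.11 ≈ 699 Hz.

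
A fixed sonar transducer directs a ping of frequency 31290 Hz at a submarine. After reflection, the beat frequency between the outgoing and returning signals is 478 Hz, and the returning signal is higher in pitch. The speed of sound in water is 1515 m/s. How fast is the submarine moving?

11.5 m/s

Double Doppler shift off a moving reflector: f₂ = f₀ · (v + u)/(v − u) (u > 0 toward emitter).
Returning signal is higher, so f₂ = f₀ + Δf = 31290 + 478 = 31768 Hz.
Rearranging, u = v · (f₂ − f₀)/(f₂ + f₀) = 1515 × 478/63058 ≈ 11.5 m/s.
So the submarine is moving at 11.5 m/s toward the emitter.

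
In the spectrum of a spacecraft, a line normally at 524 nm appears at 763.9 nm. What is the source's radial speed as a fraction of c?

0.360c

λ'/λ₀ = 1.4578 > 1 (redshift), so the source is receding.
λ'/λ₀ = √((1 + β)/(1 − β)) for a receding source ⇒ β = (r² − 1)/(r² + 1) with r = λ'/λ₀.
β = (2.1253 − 1)/(2.1253 + 1) ≈ 0.360.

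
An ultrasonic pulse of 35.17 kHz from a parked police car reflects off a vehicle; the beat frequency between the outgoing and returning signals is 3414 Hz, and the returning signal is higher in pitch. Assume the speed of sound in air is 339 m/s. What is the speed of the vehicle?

Double Doppler shift off a moving reflector: f₂ = f₀ · (v + u)/(v − u) (u > 0 toward emitter).
Returning signal is higher, so f₂ = f₀ + Δf = 35170 + 3414 = 38584 Hz.
Rearranging, u = v · (f₂ − f₀)/(f₂ + f₀) = 339 × 3414/73754 ≈ 15.7 m/s.
So the vehicle is moving at 15.7 m/s toward the emitter.

15.7 m/s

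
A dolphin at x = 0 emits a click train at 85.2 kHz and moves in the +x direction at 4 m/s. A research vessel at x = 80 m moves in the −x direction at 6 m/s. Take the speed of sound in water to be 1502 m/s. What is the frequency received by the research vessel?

85.8 kHz

The observer lies on the +x side, so the source is heading toward the observer and the observer is heading toward the source.
With source approaching and observer approaching, f' = f · (v + v_o)/(v − v_s).
f' = 85.2 × (1502 + 6)/(1502 − 4) = 85.2 × 1508/1498 ≈ 85.8 kHz.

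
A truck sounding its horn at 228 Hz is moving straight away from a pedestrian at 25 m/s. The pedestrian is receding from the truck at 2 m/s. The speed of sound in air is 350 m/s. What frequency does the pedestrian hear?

Both move, so f' = f · (v − v_o)/(v + v_s).
f' = 228 × (350 − 2)/(350 + 25) = 228 × 348/375 ≈ 212 Hz.

212 Hz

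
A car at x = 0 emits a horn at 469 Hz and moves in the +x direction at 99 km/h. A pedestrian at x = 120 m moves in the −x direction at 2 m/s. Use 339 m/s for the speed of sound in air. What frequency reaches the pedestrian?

513 Hz

99 km/h = 27.5 m/s.
The observer lies on the +x side, so the source is heading toward the observer and the observer is heading toward the source.
With source approaching and observer approaching, f' = f · (v + v_o)/(v − v_s).
f' = 469 × (339 + 2)/(339 − 27.5) = 469 × 341/311.5 ≈ 513 Hz.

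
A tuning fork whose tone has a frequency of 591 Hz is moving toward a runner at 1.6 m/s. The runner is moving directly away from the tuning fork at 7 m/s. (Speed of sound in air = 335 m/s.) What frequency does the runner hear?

581 Hz

General Doppler shift: f' = f · (v − v_o)/(v − v_s).
f' = 591 × (335 − 7)/(335 − 1.6) = 591 × 328/333.4 ≈ 581 Hz.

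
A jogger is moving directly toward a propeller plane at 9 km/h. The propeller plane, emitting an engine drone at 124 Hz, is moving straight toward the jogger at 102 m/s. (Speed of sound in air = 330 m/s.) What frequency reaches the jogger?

9 km/h = 2.5 m/s.
With source approaching and observer approaching, f' = f · (v + v_o)/(v − v_s).
f' = 124 × (330 + 2.5)/(330 − 102) = 124 × 332.5/228 ≈ 181 Hz.

181 Hz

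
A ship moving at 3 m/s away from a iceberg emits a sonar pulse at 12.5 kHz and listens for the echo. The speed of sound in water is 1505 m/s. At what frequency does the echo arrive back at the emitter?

The iceberg receives the sound from a moving source: f₁ = f₀ · v/(v + v_e) = 12.5 × 1505/1508 ≈ 12.48 kHz.
On the return leg the ship is a moving observer: f₂ = f₁ · (v − v_e)/v = 12.48 × 1502/1505 ≈ 12.45 kHz.
Equivalently f₂ = f₀ · (v − v_e)/(v + v_e).

12.45 kHz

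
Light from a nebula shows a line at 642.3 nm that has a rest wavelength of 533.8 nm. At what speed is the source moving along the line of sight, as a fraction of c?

λ'/λ₀ = 1.2033 > 1 (redshift), so the source is receding.
λ'/λ₀ = √((1 + β)/(1 − β)) for a receding source ⇒ β = (r² − 1)/(r² + 1) with r = λ'/λ₀.
β = (1.4478 − 1)/(1.4478 + 1) ≈ 0.183.

0.183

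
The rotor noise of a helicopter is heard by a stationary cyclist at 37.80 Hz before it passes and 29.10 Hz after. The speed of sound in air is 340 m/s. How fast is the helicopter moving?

f₁/f₂ = (v + v_s)/(v − v_s), so v_s = v · (f₁ − f₂)/(f₁ + f₂).
v_s = 340 × (37.80 − 29.10)/(37.80 + 29.10) = 340 × 8.70/66.90 ≈ 44 m/s.

44 m/s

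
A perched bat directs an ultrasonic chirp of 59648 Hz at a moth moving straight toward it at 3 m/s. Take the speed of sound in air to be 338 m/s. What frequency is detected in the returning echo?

At the moth (a moving observer), f₁ = f₀ · (v + u)/v = 59648 × 341/338 ≈ 60177 Hz.
The reflection then acts as a moving source: f₂ = f₁ · v/(v − u) ≈ 60716 Hz.

60716 Hz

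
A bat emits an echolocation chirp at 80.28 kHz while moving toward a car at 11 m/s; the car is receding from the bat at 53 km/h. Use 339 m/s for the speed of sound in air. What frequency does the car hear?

53 km/h = 14.72 m/s.
Both move, so f' = f · (v − v_o)/(v − v_s).
f' = 80.28 × (339 − 14.72)/(339 − 11) = 80.28 × 324.28/328 ≈ 79.4 kHz.

79.4 kHz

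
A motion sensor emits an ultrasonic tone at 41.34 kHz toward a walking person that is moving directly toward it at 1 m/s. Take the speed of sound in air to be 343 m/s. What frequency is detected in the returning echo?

The walking person first receives the wave as a moving observer: f₁ = f₀ · (v + u)/v = 41.34 × (343 + 1)/343 ≈ 41.5 kHz.
The reflection then acts as a moving source: f₂ = f₁ · v/(v − u) ≈ 41.6 kHz.
Equivalently f₂ = f₀ · (v + u)/(v − u).

41.6 kHz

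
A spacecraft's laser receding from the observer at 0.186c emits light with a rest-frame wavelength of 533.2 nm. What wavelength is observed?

643.6 nm

Relativistic Doppler for wavelength: λ' = λ₀ · √((1 + β)/(1 − β)).
λ' = 533.2 × √(1.1860/0.8140) = 533.2 × 1.20706 ≈ 643.6 nm.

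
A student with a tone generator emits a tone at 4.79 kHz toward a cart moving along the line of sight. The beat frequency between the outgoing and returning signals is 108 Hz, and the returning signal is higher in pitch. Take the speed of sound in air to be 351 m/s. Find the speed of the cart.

3.9 m/s

Double Doppler shift off a moving reflector: f₂ = f₀ · (v + u)/(v − u) (u > 0 toward emitter).
Returning signal is higher, so f₂ = f₀ + Δf = 4790 + 108 = 4898 Hz.
Rearranging, u = v · (f₂ − f₀)/(f₂ + f₀) = 351 × 108/9688 ≈ 3.9 m/s.
So the cart is moving at 3.9 m/s toward the emitter.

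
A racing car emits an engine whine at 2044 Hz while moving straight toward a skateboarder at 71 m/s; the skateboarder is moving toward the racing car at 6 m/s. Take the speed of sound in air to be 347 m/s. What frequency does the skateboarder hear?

2614 Hz

With source approaching and observer approaching, f' = f · (v + v_o)/(v − v_s).
f' = 2044 × (347 + 6)/(347 − 71) = 2044 × 353/276 ≈ 2614 Hz.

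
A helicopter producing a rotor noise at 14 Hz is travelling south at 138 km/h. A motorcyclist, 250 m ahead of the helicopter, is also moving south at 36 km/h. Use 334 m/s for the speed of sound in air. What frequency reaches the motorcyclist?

15.3 Hz

138 km/h = 38.33 m/s; 36 km/h = 10 m/s.
The motorcyclist is ahead, so the helicopter is moving toward it while the motorcyclist is moving away from the helicopter.
Both move, so f' = f · (v − v_o)/(v − v_s).
f' = 14 × (334 − 10)/(334 − 38.33) = 14 × 324/295.67 ≈ 15.3 Hz.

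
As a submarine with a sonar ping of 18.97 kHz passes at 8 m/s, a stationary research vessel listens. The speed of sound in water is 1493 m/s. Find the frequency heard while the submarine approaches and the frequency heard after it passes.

Approaching: f₁ = f · v/(v − v_s) = 18.97 × 1493/1485 ≈ 19.07 kHz.
Receding: f₂ = f · v/(v + v_s) = 18.97 × 1493/1501 ≈ 18.87 kHz.

19.07 kHz approaching; 18.87 kHz receding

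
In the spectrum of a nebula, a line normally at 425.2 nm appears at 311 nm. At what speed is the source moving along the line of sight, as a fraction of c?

λ'/λ₀ = 0.7314 < 1 (blueshift), so the source is approaching.
λ'/λ₀ = √((1 − β)/(1 + β)) for an approaching source ⇒ β = (1 − r²)/(1 + r²) with r = λ'/λ₀.
β = (1 − 0.5350)/(1 + 0.5350) ≈ 0.303.

0.303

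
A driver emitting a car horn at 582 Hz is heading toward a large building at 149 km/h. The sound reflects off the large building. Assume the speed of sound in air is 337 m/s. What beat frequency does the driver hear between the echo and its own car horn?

163 Hz

149 km/h = 41.39 m/s.
The large building receives the sound from a moving source: f₁ = f₀ · v/(v − v_e) = 582 × 337/295.61 ≈ 663.5 Hz.
On the return leg the driver is a moving observer: f₂ = f₁ · (v + v_e)/v = 663.5 × 378.39/337 ≈ 745.0 Hz.
Equivalently f₂ = f₀ · (v + v_e)/(v − v_e).
Beat against the emitted tone: |f₂ − f₀| = 2v_e·f₀/(v − v_e) = 2 × 41.39 × 582/295.61 ≈ 163 Hz.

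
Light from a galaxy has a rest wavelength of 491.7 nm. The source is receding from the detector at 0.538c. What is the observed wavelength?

897.1 nm

Relativistic Doppler for wavelength: λ' = λ₀ · √((1 + β)/(1 − β)).
λ' = 491.7 × √(1.5380/0.4620) = 491.7 × 1.82456 ≈ 897.1 nm.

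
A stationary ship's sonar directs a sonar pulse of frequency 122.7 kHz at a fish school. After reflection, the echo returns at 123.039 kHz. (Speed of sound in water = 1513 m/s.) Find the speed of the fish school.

Double Doppler shift off a moving reflector: f₂ = f₀ · (v + u)/(v − u) (u > 0 toward emitter).
Rearranging, u = v · (f₂ − f₀)/(f₂ + f₀) = 1513 × 0.339/245.739 ≈ 2.09 m/s.
So the fish school is moving at 2.09 m/s toward the emitter.

2.09 m/s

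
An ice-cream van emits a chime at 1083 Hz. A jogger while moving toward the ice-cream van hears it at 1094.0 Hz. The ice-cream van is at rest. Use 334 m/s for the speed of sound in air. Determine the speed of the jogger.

3.4 m/s

f' = f · (v + v_o)/v ⇒ v_o = v · |f'/f − 1|.
v_o = 334 × |1094.0/1083 − 1| = 334 × 0.01016 ≈ 3.4 m/s.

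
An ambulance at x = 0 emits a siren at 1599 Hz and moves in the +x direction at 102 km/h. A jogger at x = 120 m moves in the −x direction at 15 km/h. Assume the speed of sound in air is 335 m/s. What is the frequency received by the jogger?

1768 Hz

102 km/h = 28.33 m/s; 15 km/h = 4.167 m/s.
The observer lies on the +x side, so the source is heading toward the observer and the observer is heading toward the source.
Both move, so f' = f · (v + v_o)/(v − v_s).
f' = 1599 × (335 + 4.167)/(335 − 28.33) = 1599 × 339.17/306.67 ≈ 1768 Hz.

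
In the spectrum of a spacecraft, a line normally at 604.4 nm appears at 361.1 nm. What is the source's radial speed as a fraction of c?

λ'/λ₀ = 0.5975 < 1 (blueshift), so the source is approaching.
λ'/λ₀ = √((1 − β)/(1 + β)) for an approaching source ⇒ β = (1 − r²)/(1 + r²) with r = λ'/λ₀.
β = (1 − 0.3569)/(1 + 0.3569) ≈ 0.474.

0.474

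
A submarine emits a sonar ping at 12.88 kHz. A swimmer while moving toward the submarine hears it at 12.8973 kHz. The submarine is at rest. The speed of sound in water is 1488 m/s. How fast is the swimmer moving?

f' = f · (v + v_o)/v ⇒ v_o = v · |f'/f − 1|.
v_o = 1488 × |12.8973/12.88 − 1| = 1488 × 0.001343 ≈ 2.00 m/s.

2.00 m/s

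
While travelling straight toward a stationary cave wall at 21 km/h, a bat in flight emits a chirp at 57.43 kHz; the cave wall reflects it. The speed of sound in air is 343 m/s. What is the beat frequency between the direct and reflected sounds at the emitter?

21 km/h = 5.833 m/s.
The cave wall receives the sound from a moving source: f₁ = f₀ · v/(v − v_e) = 57.43 × 343/337.17 ≈ 58.424 kHz.
On the return leg the bat in flight is a moving observer: f₂ = f₁ · (v + v_e)/v = 58.424 × 348.83/343 ≈ 59.417 kHz.
Beat against the emitted tone (with f₀ = 57430 Hz): |f₂ − f₀| = 2v_e·f₀/(v − v_e) = 2 × 5.833 × 57430/337.17 ≈ 1987 Hz.

1987 Hz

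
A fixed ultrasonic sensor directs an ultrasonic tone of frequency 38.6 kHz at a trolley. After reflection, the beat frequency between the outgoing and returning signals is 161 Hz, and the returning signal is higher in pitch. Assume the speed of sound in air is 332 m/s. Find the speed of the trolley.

Double Doppler shift off a moving reflector: f₂ = f₀ · (v + u)/(v − u) (u > 0 toward emitter).
Returning signal is higher, so f₂ = f₀ + Δf = 38600 + 161 = 38761 Hz.
Rearranging, u = v · (f₂ − f₀)/(f₂ + f₀) = 332 × 161/77361 ≈ 0.69 m/s.
So the trolley is moving at 0.69 m/s toward the emitter.

0.69 m/s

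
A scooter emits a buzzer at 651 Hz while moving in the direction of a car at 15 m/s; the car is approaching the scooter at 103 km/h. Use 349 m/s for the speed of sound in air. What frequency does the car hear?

103 km/h = 28.61 m/s.
General Doppler shift: f' = f · (v + v_o)/(v − v_s).
f' = 651 × (349 + 28.61)/(349 − 15) = 651 × 377.61/334 ≈ 736 Hz.

736 Hz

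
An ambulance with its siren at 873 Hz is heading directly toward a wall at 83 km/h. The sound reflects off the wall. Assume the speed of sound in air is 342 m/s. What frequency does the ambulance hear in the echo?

999 Hz

83 km/h = 23.06 m/s.
The wall receives the sound from a moving source: f₁ = f₀ · v/(v − v_e) = 873 × 342/318.94 ≈ 936 Hz.
On the return leg the ambulance is a moving observer: f₂ = f₁ · (v + v_e)/v = 936 × 365.06/342 ≈ 999 Hz.
Equivalently f₂ = f₀ · (v + v_e)/(v − v_e).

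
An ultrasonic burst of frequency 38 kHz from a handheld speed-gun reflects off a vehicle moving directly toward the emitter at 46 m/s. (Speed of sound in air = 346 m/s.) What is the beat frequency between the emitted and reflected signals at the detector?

11653 Hz

The vehicle first receives the wave as a moving observer: f₁ = f₀ · (v + u)/v = 38 × (346 + 46)/346 ≈ 43.05 kHz.
On reflection it acts as a source moving toward the stationary detector: f₂ = f₁ · v/(v − u) = 43.05 × 346/300 ≈ 49.65 kHz.
Beat frequency (with f₀ = 38000 Hz): |f₂ − f₀| = 2u·f₀/(v − u) = 2 × 46 × 38000/300 ≈ 11653 Hz.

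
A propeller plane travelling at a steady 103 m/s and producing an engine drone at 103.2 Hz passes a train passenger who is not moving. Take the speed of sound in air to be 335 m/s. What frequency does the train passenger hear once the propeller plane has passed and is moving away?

79 Hz

Receding: f₂ = f · v/(v + v_s) = 103.2 × 335/438 ≈ 79 Hz.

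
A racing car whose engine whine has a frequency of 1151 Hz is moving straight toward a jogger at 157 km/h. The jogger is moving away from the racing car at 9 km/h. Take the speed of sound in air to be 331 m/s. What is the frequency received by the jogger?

157 km/h = 43.61 m/s; 9 km/h = 2.5 m/s.
With source approaching and observer receding, f' = f · (v − v_o)/(v − v_s).
f' = 1151 × (331 − 2.5)/(331 − 43.61) = 1151 × 328.5/287.39 ≈ 1316 Hz.

1316 Hz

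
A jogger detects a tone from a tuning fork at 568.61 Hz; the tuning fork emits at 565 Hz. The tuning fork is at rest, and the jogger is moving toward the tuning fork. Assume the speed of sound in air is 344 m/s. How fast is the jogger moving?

f' = f · (v + v_o)/v ⇒ v_o = v · |f'/f − 1|.
v_o = 344 × |568.61/565 − 1| = 344 × 0.006389 ≈ 2.20 m/s.

2.20 m/s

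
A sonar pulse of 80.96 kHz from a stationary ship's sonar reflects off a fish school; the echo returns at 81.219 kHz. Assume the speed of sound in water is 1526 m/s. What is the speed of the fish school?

2.44 m/s

Double Doppler shift off a moving reflector: f₂ = f₀ · (v + u)/(v − u) (u > 0 toward emitter).
Rearranging, u = v · (f₂ − f₀)/(f₂ + f₀) = 1526 × 0.259/162.179 ≈ 2.44 m/s.
So the fish school is moving at 2.44 m/s toward the emitter.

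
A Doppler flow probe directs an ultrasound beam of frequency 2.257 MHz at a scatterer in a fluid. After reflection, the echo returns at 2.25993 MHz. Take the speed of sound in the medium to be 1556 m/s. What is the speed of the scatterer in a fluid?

Double Doppler shift off a moving reflector: f₂ = f₀ · (v + u)/(v − u) (u > 0 toward emitter).
Rearranging, u = v · (f₂ − f₀)/(f₂ + f₀) = 1556 × 0.00293/4.51693 ≈ 1.01 m/s.
So the scatterer in a fluid is moving at 1.01 m/s toward the emitter.

1.01 m/s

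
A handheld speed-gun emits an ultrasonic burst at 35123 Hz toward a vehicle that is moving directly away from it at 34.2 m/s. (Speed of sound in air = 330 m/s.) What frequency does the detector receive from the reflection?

28527 Hz

The vehicle first receives the wave as a moving observer: f₁ = f₀ · (v − u)/v = 35123 × (330 − 34.2)/330 ≈ 31483 Hz.
The reflection then acts as a moving source: f₂ = f₁ · v/(v + u) ≈ 28527 Hz.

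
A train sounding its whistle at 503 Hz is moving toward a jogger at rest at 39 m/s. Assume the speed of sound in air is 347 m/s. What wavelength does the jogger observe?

61.2 cm

Moving source, stationary observer: f' = f · v/(v − v_s) since the source is approaching.
f' = 503 × 347/(347 − 39) ≈ 567 Hz.
λ' = v/f' = 347/566.692 ≈ 61.2 cm.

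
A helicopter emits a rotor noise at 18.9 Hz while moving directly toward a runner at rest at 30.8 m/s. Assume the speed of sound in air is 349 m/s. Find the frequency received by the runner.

Moving source, stationary observer: f' = f · v/(v − v_s) since the source is approaching.
f' = 18.9 × 349/(349 − 30.8) = 18.9 × 349/318.2 ≈ 20.7 Hz.

20.7 Hz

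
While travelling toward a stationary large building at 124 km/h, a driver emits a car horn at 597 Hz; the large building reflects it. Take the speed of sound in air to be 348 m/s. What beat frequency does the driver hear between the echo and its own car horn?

131 Hz

124 km/h = 34.44 m/s.
The large building receives the sound from a moving source: f₁ = f₀ · v/(v − v_e) = 597 × 348/313.56 ≈ 662.6 Hz.
On the return leg the driver is a moving observer: f₂ = f₁ · (v + v_e)/v = 662.6 × 382.44/348 ≈ 728.2 Hz.
Equivalently f₂ = f₀ · (v + v_e)/(v − v_e).
Beat against the emitted tone: |f₂ − f₀| = 2v_e·f₀/(v − v_e) = 2 × 34.44 × 597/313.56 ≈ 131 Hz.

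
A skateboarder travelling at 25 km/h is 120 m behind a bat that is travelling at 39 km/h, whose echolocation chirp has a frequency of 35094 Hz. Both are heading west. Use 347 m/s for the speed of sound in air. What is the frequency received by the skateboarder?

39 km/h = 10.83 m/s; 25 km/h = 6.944 m/s.
The skateboarder is behind, so the bat is moving away from it while the skateboarder is moving toward the bat.
General Doppler shift: f' = f · (v + v_o)/(v + v_s).
f' = 35094 × (347 + 6.944)/(347 + 10.83) = 35094 × 353.94/357.83 ≈ 34713 Hz.

34713 Hz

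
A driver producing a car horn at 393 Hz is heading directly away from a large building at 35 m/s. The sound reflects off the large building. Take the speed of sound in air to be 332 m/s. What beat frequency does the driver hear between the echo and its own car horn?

The large building receives the sound from a moving source: f₁ = f₀ · v/(v + v_e) = 393 × 332/367 ≈ 355.5 Hz.
On the return leg the driver is a moving observer: f₂ = f₁ · (v − v_e)/v = 355.5 × 297/332 ≈ 318.0 Hz.
Beat against the emitted tone: |f₂ − f₀| = 2v_e·f₀/(v + v_e) = 2 × 35 × 393/367 ≈ 75 Hz.

75 Hz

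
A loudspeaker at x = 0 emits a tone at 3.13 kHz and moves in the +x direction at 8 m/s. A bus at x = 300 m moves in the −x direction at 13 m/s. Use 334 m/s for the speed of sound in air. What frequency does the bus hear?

The observer lies on the +x side, so the source is heading toward the observer and the observer is heading toward the source.
General Doppler shift: f' = f · (v + v_o)/(v − v_s).
f' = 3.13 × (334 + 13)/(334 − 8) = 3.13 × 347/326 ≈ 3.33 kHz.

3.33 kHz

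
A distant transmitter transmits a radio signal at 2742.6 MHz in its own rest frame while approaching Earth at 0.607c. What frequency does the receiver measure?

Relativistic Doppler for frequency: f' = f₀ · √((1 + β)/(1 − β)).
f' = 2742.6 × √(1.6070/0.3930) = 2742.6 × 2.02214 ≈ 5545.9 MHz.

5545.9 MHz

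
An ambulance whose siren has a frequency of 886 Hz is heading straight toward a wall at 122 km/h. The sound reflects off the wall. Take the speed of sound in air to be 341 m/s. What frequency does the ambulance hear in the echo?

122 km/h = 33.89 m/s.
The wall receives the sound from a moving source: f₁ = f₀ · v/(v − v_e) = 886 × 341/307.11 ≈ 984 Hz.
On the return leg the ambulance is a moving observer: f₂ = f₁ · (v + v_e)/v = 984 × 374.89/341 ≈ 1082 Hz.
Equivalently f₂ = f₀ · (v + v_e)/(v − v_e).

1082 Hz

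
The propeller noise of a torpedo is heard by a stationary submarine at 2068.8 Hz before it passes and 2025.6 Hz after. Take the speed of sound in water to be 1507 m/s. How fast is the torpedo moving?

15.9 m/s

f₁/f₂ = (v + v_s)/(v − v_s), so v_s = v · (f₁ − f₂)/(f₁ + f₂).
v_s = 1507 × (2068.8 − 2025.6)/(2068.8 + 2025.6) = 1507 × 43.2/4094.4 ≈ 15.9 m/s.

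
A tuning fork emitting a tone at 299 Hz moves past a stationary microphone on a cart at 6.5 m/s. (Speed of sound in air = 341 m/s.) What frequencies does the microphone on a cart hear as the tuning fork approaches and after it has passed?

Approaching: f₁ = f · v/(v − v_s) = 299 × 341/334.5 ≈ 305 Hz.
Receding: f₂ = f · v/(v + v_s) = 299 × 341/347.5 ≈ 293 Hz.

305 Hz approaching; 293 Hz receding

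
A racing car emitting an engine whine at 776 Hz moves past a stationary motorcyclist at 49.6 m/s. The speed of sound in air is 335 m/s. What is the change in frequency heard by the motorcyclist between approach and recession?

235 Hz

Approaching: f₁ = f · v/(v − v_s) = 776 × 335/285.4 ≈ 911 Hz.
Receding: f₂ = f · v/(v + v_s) = 776 × 335/384.6 ≈ 676 Hz.
Drop: f₁ − f₂ = 2f·v·v_s/(v² − v_s²) = 2 × 776 × 335 × 49.6/(335² − 49.6²) ≈ 235 Hz.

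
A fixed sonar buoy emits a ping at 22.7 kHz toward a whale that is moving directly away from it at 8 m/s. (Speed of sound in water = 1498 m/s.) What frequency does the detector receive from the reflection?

22.5 kHz

The whale first receives the wave as a moving observer: f₁ = f₀ · (v − u)/v = 22.7 × (1498 − 8)/1498 ≈ 22.6 kHz.
The reflection then acts as a moving source: f₂ = f₁ · v/(v + u) ≈ 22.5 kHz.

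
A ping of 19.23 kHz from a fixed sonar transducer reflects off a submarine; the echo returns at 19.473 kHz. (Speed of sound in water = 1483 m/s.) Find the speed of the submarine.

9.3 m/s

Double Doppler shift off a moving reflector: f₂ = f₀ · (v + u)/(v − u) (u > 0 toward emitter).
Rearranging, u = v · (f₂ − f₀)/(f₂ + f₀) = 1483 × 0.243/38.703 ≈ 9.3 m/s.
So the submarine is moving at 9.3 m/s toward the emitter.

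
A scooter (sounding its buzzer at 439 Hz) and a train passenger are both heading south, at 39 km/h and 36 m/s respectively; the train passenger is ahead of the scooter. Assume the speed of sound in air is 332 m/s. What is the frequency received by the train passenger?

39 km/h = 10.83 m/s.
The train passenger is ahead, so the scooter is moving toward it while the train passenger is moving away from the scooter.
General Doppler shift: f' = f · (v − v_o)/(v − v_s).
f' = 439 × (332 − 36)/(332 − 10.83) = 439 × 296/321.17 ≈ 405 Hz.

405 Hz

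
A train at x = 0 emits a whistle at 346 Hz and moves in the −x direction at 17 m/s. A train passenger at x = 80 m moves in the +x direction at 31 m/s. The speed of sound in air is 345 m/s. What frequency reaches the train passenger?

300 Hz

The observer lies on the +x side, so the source is heading away from the observer and the observer is heading away from the source.
With source receding and observer receding, f' = f · (v − v_o)/(v + v_s).
f' = 346 × (345 − 31)/(345 + 17) = 346 × 314/362 ≈ 300 Hz.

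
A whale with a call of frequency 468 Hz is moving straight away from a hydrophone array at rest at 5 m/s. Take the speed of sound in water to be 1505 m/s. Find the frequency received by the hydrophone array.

Only the source moves, away from the listener, so f' = f · v/(v + v_s).
f' = 468 × 1505/(1505 + 5) = 468 × 1505/1510 ≈ 466 Hz.

466 Hz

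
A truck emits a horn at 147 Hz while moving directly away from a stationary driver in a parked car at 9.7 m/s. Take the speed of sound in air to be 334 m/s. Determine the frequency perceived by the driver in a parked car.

143 Hz

Moving source, stationary observer: f' = f · v/(v + v_s) since the source is receding.
f' = 147 × 334/(334 + 9.7) = 147 × 334/343.7 ≈ 143 Hz.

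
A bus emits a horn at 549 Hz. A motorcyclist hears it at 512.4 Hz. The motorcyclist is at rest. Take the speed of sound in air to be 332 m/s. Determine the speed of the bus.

f' < f, so the bus is receding.
f' = f · v/(v + v_s) ⇒ v_s = v · |1 − f/f'|.
v_s = 332 × |1 − 549/512.4| = 332 × 0.07143 ≈ 23.7 m/s.

23.7 m/s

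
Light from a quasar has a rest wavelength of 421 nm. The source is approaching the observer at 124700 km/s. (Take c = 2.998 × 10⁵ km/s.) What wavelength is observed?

270.4 nm

β = v/c = 124700/299800 = 0.4159.
Relativistic Doppler for wavelength: λ' = λ₀ · √((1 − β)/(1 + β)).
λ' = 421 × √(0.5841/1.4159) = 421 × 0.64225 ≈ 270.4 nm.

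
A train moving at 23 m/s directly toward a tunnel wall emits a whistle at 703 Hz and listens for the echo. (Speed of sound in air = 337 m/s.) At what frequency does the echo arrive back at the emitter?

806 Hz

The tunnel wall receives the sound from a moving source: f₁ = f₀ · v/(v − v_e) = 703 × 337/314 ≈ 754 Hz.
On the return leg the train is a moving observer: f₂ = f₁ · (v + v_e)/v = 754 × 360/337 ≈ 806 Hz.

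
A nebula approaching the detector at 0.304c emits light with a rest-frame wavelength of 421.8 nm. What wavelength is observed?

Relativistic Doppler for wavelength: λ' = λ₀ · √((1 − β)/(1 + β)).
λ' = 421.8 × √(0.6960/1.3040) = 421.8 × 0.73058 ≈ 308.2 nm.

308.2 nm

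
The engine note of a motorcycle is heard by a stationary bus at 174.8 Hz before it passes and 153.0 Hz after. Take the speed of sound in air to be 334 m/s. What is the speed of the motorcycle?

22.2 m/s

f₁/f₂ = (v + v_s)/(v − v_s), so v_s = v · (f₁ − f₂)/(f₁ + f₂).
v_s = 334 × (174.8 − 153.0)/(174.8 + 153.0) = 334 × 21.8/327.8 ≈ 22.2 m/s.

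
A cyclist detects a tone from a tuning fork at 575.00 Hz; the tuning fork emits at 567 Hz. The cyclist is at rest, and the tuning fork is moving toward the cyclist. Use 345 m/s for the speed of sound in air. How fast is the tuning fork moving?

f' = f · v/(v − v_s) ⇒ v_s = v · |1 − f/f'|.
v_s = 345 × |1 − 567/575.00| = 345 × 0.01391 ≈ 4.8 m/s.

4.8 m/s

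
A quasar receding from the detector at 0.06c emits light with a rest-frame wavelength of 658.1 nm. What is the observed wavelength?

698.8 nm

Relativistic Doppler for wavelength: λ' = λ₀ · √((1 + β)/(1 − β)).
λ' = 658.1 × √(1.0600/0.9400) = 658.1 × 1.06191 ≈ 698.8 nm.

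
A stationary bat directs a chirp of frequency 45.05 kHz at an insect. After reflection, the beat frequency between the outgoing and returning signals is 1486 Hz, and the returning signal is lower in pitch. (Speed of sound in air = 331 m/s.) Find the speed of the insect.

5.6 m/s

Double Doppler shift off a moving reflector: f₂ = f₀ · (v + u)/(v − u) (u > 0 toward emitter).
Returning signal is lower, so f₂ = f₀ − Δf = 45050 − 1486 = 43564 Hz.
Rearranging, u = v · (f₂ − f₀)/(f₂ + f₀) = 331 × -1486/88614 ≈ -5.6 m/s.
So the insect is moving at 5.6 m/s away from the emitter.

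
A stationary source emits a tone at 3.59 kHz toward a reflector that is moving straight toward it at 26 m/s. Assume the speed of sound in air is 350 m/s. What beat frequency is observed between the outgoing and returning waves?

576 Hz

The reflector first receives the wave as a moving observer: f₁ = f₀ · (v + u)/v = 3.59 × (350 + 26)/350 ≈ 3.857 kHz.
The reflection then acts as a moving source: f₂ = f₁ · v/(v − u) ≈ 4.166 kHz.
Equivalently f₂ = f₀ · (v + u)/(v − u).
Beat frequency (with f₀ = 3590 Hz): |f₂ − f₀| = 2u·f₀/(v − u) = 2 × 26 × 3590/324 ≈ 576 Hz.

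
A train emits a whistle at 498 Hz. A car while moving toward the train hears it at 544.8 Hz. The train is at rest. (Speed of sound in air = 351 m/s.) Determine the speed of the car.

f' = f · (v + v_o)/v ⇒ v_o = v · |f'/f − 1|.
v_o = 351 × |544.8/498 − 1| = 351 × 0.09398 ≈ 33 m/s.

33 m/s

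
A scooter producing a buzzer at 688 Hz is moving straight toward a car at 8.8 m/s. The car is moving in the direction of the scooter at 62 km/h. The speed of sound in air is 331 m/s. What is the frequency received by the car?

744 Hz

62 km/h = 17.22 m/s.
General Doppler shift: f' = f · (v + v_o)/(v − v_s).
f' = 688 × (331 + 17.22)/(331 − 8.8) = 688 × 348.22/322.2 ≈ 744 Hz.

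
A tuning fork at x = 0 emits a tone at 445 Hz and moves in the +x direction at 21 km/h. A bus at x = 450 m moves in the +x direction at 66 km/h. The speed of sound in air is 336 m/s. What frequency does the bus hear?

428 Hz

21 km/h = 5.833 m/s; 66 km/h = 18.33 m/s.
The observer lies on the +x side, so the source is heading toward the observer and the observer is heading away from the source.
General Doppler shift: f' = f · (v − v_o)/(v − v_s).
f' = 445 × (336 − 18.33)/(336 − 5.833) = 445 × 317.67/330.17 ≈ 428 Hz.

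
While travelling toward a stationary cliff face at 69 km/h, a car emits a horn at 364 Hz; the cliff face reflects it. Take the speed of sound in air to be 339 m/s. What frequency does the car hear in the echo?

69 km/h = 19.17 m/s.
The cliff face receives the sound from a moving source: f₁ = f₀ · v/(v − v_e) = 364 × 339/319.83 ≈ 386 Hz.
On the return leg the car is a moving observer: f₂ = f₁ · (v + v_e)/v = 386 × 358.17/339 ≈ 408 Hz.

408 Hz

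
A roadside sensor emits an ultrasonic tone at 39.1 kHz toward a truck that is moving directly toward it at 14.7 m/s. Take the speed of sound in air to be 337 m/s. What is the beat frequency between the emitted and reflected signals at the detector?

At the truck (a moving observer), f₁ = f₀ · (v + u)/v = 39.1 × 351.7/337 ≈ 40.81 kHz.
On reflection it acts as a source moving toward the stationary detector: f₂ = f₁ · v/(v − u) = 40.81 × 337/322.3 ≈ 42.67 kHz.
Beat frequency (with f₀ = 39100 Hz): |f₂ − f₀| = 2u·f₀/(v − u) = 2 × 14.7 × 39100/322.3 ≈ 3567 Hz.

3567 Hz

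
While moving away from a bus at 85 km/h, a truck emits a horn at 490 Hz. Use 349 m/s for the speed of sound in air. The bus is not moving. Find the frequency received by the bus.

459 Hz

85 km/h = 23.61 m/s.
With the source moving away from a stationary observer, f' = f · v/(v + v_s).
f' = 490 × 349/(349 + 23.61) = 490 × 349/372.6 ≈ 459 Hz.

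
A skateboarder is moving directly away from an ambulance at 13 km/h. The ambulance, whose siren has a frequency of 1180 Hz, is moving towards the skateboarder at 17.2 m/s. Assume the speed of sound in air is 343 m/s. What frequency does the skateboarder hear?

13 km/h = 3.611 m/s.
General Doppler shift: f' = f · (v − v_o)/(v − v_s).
f' = 1180 × (343 − 3.611)/(343 − 17.2) = 1180 × 339.39/325.8 ≈ 1229 Hz.

1229 Hz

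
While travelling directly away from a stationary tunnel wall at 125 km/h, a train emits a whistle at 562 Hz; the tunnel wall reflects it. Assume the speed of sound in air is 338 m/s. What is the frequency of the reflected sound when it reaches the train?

125 km/h = 34.72 m/s.
The tunnel wall receives the sound from a moving source: f₁ = f₀ · v/(v + v_e) = 562 × 338/372.72 ≈ 510 Hz.
On the return leg the train is a moving observer: f₂ = f₁ · (v − v_e)/v = 510 × 303.28/338 ≈ 457 Hz.

457 Hz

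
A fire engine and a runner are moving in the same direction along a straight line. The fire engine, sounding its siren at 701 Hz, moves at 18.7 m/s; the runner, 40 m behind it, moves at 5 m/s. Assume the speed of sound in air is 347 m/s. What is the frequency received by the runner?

The runner is behind, so the fire engine is moving away from it while the runner is moving toward the fire engine.
With source receding and observer approaching, f' = f · (v + v_o)/(v + v_s).
f' = 701 × (347 + 5)/(347 + 18.7) = 701 × 352/365.7 ≈ 675 Hz.

675 Hz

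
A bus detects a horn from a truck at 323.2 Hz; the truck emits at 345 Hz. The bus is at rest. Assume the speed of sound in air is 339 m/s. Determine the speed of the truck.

22.9 m/s

f' < f, so the truck is receding.
f' = f · v/(v + v_s) ⇒ v_s = v · |1 − f/f'|.
v_s = 339 × |1 − 345/323.2| = 339 × 0.06745 ≈ 22.9 m/s.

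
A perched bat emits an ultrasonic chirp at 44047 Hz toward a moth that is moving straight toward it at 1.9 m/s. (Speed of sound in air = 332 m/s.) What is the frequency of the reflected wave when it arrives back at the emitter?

44554 Hz

The moth first receives the wave as a moving observer: f₁ = f₀ · (v + u)/v = 44047 × (332 + 1.9)/332 ≈ 44299 Hz.
On reflection it acts as a source moving toward the stationary detector: f₂ = f₁ · v/(v − u) = 44299 × 332/330.1 ≈ 44554 Hz.
Equivalently f₂ = f₀ · (v + u)/(v − u).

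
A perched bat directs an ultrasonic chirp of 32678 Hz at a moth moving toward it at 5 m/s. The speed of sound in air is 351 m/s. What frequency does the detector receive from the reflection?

33622 Hz

The moth first receives the wave as a moving observer: f₁ = f₀ · (v + u)/v = 32678 × (351 + 5)/351 ≈ 33143 Hz.
On reflection it acts as a source moving toward the stationary detector: f₂ = f₁ · v/(v − u) = 33143 × 351/346 ≈ 33622 Hz.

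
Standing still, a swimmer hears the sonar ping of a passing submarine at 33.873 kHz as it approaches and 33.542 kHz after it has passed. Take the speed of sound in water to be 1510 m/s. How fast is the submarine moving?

f₁/f₂ = (v + v_s)/(v − v_s), so v_s = v · (f₁ − f₂)/(f₁ + f₂).
v_s = 1510 × (33.873 − 33.542)/(33.873 + 33.542) = 1510 × 0.331/67.415 ≈ 7.4 m/s.

7.4 m/s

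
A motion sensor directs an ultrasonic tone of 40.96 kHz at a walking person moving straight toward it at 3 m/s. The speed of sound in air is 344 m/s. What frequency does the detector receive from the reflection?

The walking person first receives the wave as a moving observer: f₁ = f₀ · (v + u)/v = 40.96 × (344 + 3)/344 ≈ 41.3 kHz.
The reflection then acts as a moving source: f₂ = f₁ · v/(v − u) ≈ 41.7 kHz.

41.7 kHz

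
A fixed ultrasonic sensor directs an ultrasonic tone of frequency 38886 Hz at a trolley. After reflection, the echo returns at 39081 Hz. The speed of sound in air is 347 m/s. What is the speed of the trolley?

0.87 m/s

Double Doppler shift off a moving reflector: f₂ = f₀ · (v + u)/(v − u) (u > 0 toward emitter).
Rearranging, u = v · (f₂ − f₀)/(f₂ + f₀) = 347 × 195/77967 ≈ 0.87 m/s.
So the trolley is moving at 0.87 m/s toward the emitter.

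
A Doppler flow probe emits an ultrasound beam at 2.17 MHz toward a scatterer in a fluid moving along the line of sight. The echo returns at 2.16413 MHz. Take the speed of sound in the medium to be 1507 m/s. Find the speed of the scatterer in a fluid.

Double Doppler shift off a moving reflector: f₂ = f₀ · (v + u)/(v − u) (u > 0 toward emitter).
Rearranging, u = v · (f₂ − f₀)/(f₂ + f₀) = 1507 × -0.00587/4.33413 ≈ -2.04 m/s.
So the scatterer in a fluid is moving at 2.04 m/s away from the emitter.

2.04 m/s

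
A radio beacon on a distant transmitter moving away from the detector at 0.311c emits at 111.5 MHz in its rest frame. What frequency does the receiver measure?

80.8 MHz

Relativistic Doppler for frequency: f' = f₀ · √((1 − β)/(1 + β)).
f' = 111.5 × √(0.6890/1.3110) = 111.5 × 0.72495 ≈ 80.8 MHz.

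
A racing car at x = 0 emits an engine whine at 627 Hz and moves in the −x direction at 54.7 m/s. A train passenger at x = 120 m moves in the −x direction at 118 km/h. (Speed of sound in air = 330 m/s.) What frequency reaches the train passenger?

118 km/h = 32.78 m/s.
The observer lies on the +x side, so the source is heading away from the observer and the observer is heading toward the source.
Both move, so f' = f · (v + v_o)/(v + v_s).
f' = 627 × (330 + 32.78)/(330 + 54.7) = 627 × 362.78/384.7 ≈ 591 Hz.

591 Hz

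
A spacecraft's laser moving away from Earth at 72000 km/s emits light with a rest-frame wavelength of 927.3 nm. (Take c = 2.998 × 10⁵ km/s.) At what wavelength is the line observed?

1184.7 nm

β = v/c = 72000/299800 = 0.2402.
Relativistic Doppler for wavelength: λ' = λ₀ · √((1 + β)/(1 − β)).
λ' = 927.3 × √(1.2402/0.7598) = 927.3 × 1.27755 ≈ 1184.7 nm.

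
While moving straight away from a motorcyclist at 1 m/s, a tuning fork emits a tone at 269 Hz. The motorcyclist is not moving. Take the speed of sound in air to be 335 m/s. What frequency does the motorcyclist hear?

268 Hz

With the source moving away from a stationary observer, f' = f · v/(v + v_s).
f' = 269 × 335/(335 + 1) = 269 × 335/336 ≈ 268 Hz.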